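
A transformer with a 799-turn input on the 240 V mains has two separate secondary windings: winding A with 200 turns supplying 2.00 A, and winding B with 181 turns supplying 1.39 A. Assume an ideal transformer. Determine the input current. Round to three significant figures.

I_in ≈ 0.816 A

V_A = 240 × 200/799 = 60.075 V; V_B = 240 × 181/799 = 54.368 V.
P_out = V_A I_A + V_B I_B = 60.075×2.00 + 54.368×1.39 = 120.15 + 75.571 = 195.72 W.
Ideal ⇒ P_in = P_out, so I_in = P_out/V_in = 195.72/240 = 0.816 A.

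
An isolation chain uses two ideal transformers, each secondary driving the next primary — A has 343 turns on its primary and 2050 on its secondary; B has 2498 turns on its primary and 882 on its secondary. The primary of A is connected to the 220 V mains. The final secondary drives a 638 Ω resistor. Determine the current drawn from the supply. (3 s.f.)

Secondary of A: V = 220.00 × 2050/343 = 1314.9 V.
Secondary of B: V = 1314.9 × 882/2498 = 464.26 V.
I_load = 464.26/638 = 0.72768 A, so P_out = 464.26 × 0.72768 = 337.83 W.
All ideal ⇒ P_in = P_out, so I_supply = 337.83/220 = 1.54 A.

I_supply ≈ 1.54 A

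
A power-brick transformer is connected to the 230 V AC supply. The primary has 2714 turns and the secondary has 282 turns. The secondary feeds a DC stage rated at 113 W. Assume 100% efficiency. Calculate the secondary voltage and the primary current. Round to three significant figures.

V_s = V_p × N_s/N_p = 230 × 282/2714 = 23.898 V.
I_s = P/V_s = 113/23.898 = 4.7284 A.
I_p = I_s × N_s/N_p = 4.7284 × 282/2714 = 0.491 A.

V_s ≈ 23.9 V, I_p ≈ 0.491 A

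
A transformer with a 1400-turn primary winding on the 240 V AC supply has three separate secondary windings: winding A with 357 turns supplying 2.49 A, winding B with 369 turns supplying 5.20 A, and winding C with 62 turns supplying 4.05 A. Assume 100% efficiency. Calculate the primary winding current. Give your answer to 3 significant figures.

I_p ≈ 2.18 A

V_A = 240 × 357/1400 = 61.200 V; V_B = 240 × 369/1400 = 63.257 V; V_C = 240 × 62/1400 = 10.629 V.
P_out = V_A I_A + V_B I_B + V_C I_C = 61.200×2.49 + 63.257×5.20 + 10.629×4.05 = 152.39 + 328.94 + 43.046 = 524.37 W.
Ideal ⇒ P_in = P_out, so I_p = P_out/V_p = 524.37/240 = 2.18 A.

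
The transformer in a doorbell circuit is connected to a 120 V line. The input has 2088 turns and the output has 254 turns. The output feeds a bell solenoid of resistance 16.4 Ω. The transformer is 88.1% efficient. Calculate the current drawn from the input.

I_in ≈ 0.123 A

V_out = 120 × 254/2088 = 14.598 V.
I_out = V_out/R = 14.598/16.4 = 0.89010 A.
P_out = V_out I_out = 14.598 × 0.89010 = 12.993 W.
P_in = P_out/η = 12.993/0.881 = 14.749 W.
I_in = P_in/V_in = 14.749/120 = 0.123 A.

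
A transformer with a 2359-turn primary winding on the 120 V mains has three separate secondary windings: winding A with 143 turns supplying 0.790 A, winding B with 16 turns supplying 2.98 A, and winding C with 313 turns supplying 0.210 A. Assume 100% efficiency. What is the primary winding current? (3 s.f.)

I_p ≈ 0.0960 A

V_A = 120 × 143/2359 = 7.2743 V; V_B = 120 × 16/2359 = 0.81390 V; V_C = 120 × 313/2359 = 15.922 V.
P_out = V_A I_A + V_B I_B + V_C I_C = 7.2743×0.790 + 0.81390×2.98 + 15.922×0.210 = 5.7467 + 2.4254 + 3.3436 = 11.516 W.
Ideal ⇒ P_in = P_out, so I_p = P_out/V_p = 11.516/120 = 0.0960 A.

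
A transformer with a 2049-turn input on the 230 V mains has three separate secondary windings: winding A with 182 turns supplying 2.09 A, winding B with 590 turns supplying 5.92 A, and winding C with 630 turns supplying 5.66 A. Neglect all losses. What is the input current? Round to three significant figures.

V_A = 230 × 182/2049 = 20.429 V; V_B = 230 × 590/2049 = 66.227 V; V_C = 230 × 630/2049 = 70.717 V.
P_out = V_A I_A + V_B I_B + V_C I_C = 20.429×2.09 + 66.227×5.92 + 70.717×5.66 = 42.698 + 392.07 + 400.26 = 835.02 W.
Ideal ⇒ P_in = P_out, so I_in = P_out/V_in = 835.02/230 = 3.63 A.

I_in ≈ 3.63 A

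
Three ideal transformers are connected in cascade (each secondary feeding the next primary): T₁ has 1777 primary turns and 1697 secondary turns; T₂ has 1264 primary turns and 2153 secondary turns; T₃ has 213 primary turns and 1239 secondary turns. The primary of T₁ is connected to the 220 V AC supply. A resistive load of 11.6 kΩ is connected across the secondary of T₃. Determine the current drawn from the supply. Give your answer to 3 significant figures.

Secondary of T₁: V = 220.00 × 1697/1777 = 210.10 V.
Secondary of T₂: V = 210.10 × 2153/1264 = 357.86 V.
Secondary of T₃: V = 357.86 × 1239/213 = 2081.6 V.
I_load = 2081.6/11600 = 0.17945 A, so P_out = 2081.6 × 0.17945 = 373.55 W.
All ideal ⇒ P_in = P_out, so I_supply = 373.55/220 = 1.70 A.

I_supply ≈ 1.70 A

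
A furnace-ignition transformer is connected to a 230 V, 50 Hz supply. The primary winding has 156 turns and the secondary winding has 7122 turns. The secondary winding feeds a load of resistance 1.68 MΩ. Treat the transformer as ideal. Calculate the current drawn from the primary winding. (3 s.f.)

I_p ≈ 0.285 A

V_s = V_p × N_s/N_p = 230 × 7122/156 = 10500 V.
I_s = V_s/R = 10500/(1.68×10^6) = 0.0062502 A.
For an ideal transformer I_p N_p = I_s N_s, so I_p = 0.0062502 × 7122/156 = 0.285 A.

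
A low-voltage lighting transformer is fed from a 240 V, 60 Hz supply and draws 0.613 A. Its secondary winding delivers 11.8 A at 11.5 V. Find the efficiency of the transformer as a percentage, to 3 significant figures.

P_in = 240 × 0.613 = 147.120 W.
P_out = 11.5 × 11.8 = 135.700 W.
η = P_out/P_in = 135.700/147.120 = 0.922.

η ≈ 92.2%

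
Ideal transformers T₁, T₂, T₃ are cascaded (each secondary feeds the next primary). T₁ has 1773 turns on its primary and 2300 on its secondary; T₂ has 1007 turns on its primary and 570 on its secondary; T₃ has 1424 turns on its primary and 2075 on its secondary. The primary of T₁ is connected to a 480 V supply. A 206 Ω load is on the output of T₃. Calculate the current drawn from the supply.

Secondary of T₁: V = 480.00 × 2300/1773 = 622.67 V.
Secondary of T₂: V = 622.67 × 570/1007 = 352.46 V.
Secondary of T₃: V = 352.46 × 2075/1424 = 513.59 V.
I_load = 513.59/206 = 2.4931 A, so P_out = 513.59 × 2.4931 = 1280.4 W.
All ideal ⇒ P_in = P_out, so I_supply = 1280.4/480 = 2.67 A.

I_supply ≈ 2.67 A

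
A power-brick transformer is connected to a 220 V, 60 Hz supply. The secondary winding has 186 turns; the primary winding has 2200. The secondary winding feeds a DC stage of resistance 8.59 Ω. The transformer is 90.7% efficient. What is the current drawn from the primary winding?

V_s = 220 × 186/2200 = 18.600 V.
I_s = V_s/R = 18.600/8.59 = 2.1653 A.
P_out = V_s I_s = 18.600 × 2.1653 = 40.275 W.
P_in = P_out/η = 40.275/0.907 = 44.404 W.
I_p = P_in/V_p = 44.404/220 = 0.202 A.

I_p ≈ 0.202 A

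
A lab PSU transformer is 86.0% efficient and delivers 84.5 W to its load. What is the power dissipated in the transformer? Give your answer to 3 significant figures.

P_in = P_out/η = 84.5/0.860 = 98.2558 W.
P_loss = P_in − P_out = 98.2558 − 84.5 = 13.8 W.

P_loss ≈ 13.8 W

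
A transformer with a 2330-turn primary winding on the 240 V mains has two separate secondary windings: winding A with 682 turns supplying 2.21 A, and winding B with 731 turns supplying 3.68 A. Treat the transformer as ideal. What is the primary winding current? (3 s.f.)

I_p ≈ 1.80 A

V_A = 240 × 682/2330 = 70.249 V; V_B = 240 × 731/2330 = 75.296 V.
P_out = V_A I_A + V_B I_B = 70.249×2.21 + 75.296×3.68 = 155.25 + 277.09 = 432.34 W.
Ideal ⇒ P_in = P_out, so I_p = P_out/V_p = 432.34/240 = 1.80 A.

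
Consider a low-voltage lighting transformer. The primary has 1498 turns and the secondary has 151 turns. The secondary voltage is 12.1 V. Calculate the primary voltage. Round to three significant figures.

V_p ≈ 120 V

V_p/V_s = N_p/N_s, so V_p = 12.1 × 1498/151 = 120 V.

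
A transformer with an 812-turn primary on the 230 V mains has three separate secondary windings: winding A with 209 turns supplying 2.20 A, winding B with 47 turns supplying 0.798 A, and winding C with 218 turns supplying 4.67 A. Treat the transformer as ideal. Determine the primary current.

V_A = 230 × 209/812 = 59.200 V; V_B = 230 × 47/812 = 13.313 V; V_C = 230 × 218/812 = 61.749 V.
P_out = V_A I_A + V_B I_B + V_C I_C = 59.200×2.20 + 13.313×0.798 + 61.749×4.67 = 130.24 + 10.624 + 288.37 = 429.23 W.
Ideal ⇒ P_in = P_out, so I_p = P_out/V_p = 429.23/230 = 1.87 A.

I_p ≈ 1.87 A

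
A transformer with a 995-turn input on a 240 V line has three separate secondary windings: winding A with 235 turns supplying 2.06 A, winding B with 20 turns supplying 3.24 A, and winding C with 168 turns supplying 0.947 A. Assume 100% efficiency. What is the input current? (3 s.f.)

I_in ≈ 0.712 A

V_A = 240 × 235/995 = 56.683 V; V_B = 240 × 20/995 = 4.8241 V; V_C = 240 × 168/995 = 40.523 V.
P_out = V_A I_A + V_B I_B + V_C I_C = 56.683×2.06 + 4.8241×3.24 + 40.523×0.947 = 116.77 + 15.630 + 38.375 = 170.77 W.
Ideal ⇒ P_in = P_out, so I_in = P_out/V_in = 170.77/240 = 0.712 A.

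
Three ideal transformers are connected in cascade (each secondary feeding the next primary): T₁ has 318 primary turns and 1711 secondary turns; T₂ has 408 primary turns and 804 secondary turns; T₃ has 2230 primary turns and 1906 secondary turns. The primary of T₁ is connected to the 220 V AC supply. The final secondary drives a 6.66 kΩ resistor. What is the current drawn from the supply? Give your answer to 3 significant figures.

I_supply ≈ 2.71 A

Secondary of T₁: V = 220.00 × 1711/318 = 1183.7 V.
Secondary of T₂: V = 1183.7 × 804/408 = 2332.6 V.
Secondary of T₃: V = 2332.6 × 1906/2230 = 1993.7 V.
I_load = 1993.7/6660 = 0.29935 A, so P_out = 1993.7 × 0.29935 = 596.82 W.
All ideal ⇒ P_in = P_out, so I_supply = 596.82/220 = 2.71 A.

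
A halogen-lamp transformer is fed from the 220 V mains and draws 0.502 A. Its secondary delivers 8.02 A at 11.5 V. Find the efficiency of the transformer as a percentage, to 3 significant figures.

η ≈ 83.5%

P_in = 220 × 0.502 = 110.440 W.
P_out = 11.5 × 8.02 = 92.2300 W.
η = P_out/P_in = 92.2300/110.440 = 0.835.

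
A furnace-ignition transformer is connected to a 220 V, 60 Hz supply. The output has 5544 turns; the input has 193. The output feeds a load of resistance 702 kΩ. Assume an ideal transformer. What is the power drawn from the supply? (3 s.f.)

V_out = V_in × N_out/N_in = 220 × 5544/193 = 6319.6 V.
I_out = V_out/R = 6319.6/702000 = 0.0090023 A.
I_in = I_out × N_out/N_in = 0.0090023 × 5544/193 = 0.25859 A.
P = V_in I_in = 220 × 0.25859 = 56.9 W.

P ≈ 56.9 W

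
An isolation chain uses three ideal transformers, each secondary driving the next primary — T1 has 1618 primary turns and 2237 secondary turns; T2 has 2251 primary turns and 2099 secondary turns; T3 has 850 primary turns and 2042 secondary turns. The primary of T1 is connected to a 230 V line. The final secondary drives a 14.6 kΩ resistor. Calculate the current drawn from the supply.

Secondary of T1: V = 230.00 × 2237/1618 = 317.99 V.
Secondary of T2: V = 317.99 × 2099/2251 = 296.52 V.
Secondary of T3: V = 296.52 × 2042/850 = 712.34 V.
I_load = 712.34/14600 = 0.048791 A, so P_out = 712.34 × 0.048791 = 34.756 W.
All ideal ⇒ P_in = P_out, so I_supply = 34.756/230 = 0.151 A.

I_supply ≈ 0.151 A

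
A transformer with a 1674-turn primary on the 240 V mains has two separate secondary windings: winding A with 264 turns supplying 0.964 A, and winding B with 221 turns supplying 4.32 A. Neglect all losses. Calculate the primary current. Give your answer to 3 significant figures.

I_p ≈ 0.722 A

V_A = 240 × 264/1674 = 37.849 V; V_B = 240 × 221/1674 = 31.685 V.
P_out = V_A I_A + V_B I_B = 37.849×0.964 + 31.685×4.32 = 36.487 + 136.88 = 173.36 W.
Ideal ⇒ P_in = P_out, so I_p = P_out/V_p = 173.36/240 = 0.722 A.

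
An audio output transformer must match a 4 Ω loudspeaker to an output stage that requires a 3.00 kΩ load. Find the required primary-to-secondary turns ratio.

Z_p/Z_s = (N_p/N_s)², so N_p/N_s = √(3000/4) = √750 = 27.4.

N_p/N_s ≈ 27.4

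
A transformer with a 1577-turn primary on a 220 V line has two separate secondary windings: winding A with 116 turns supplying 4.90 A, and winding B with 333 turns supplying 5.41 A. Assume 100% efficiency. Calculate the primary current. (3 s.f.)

V_A = 220 × 116/1577 = 16.183 V; V_B = 220 × 333/1577 = 46.455 V.
P_out = V_A I_A + V_B I_B = 16.183×4.90 + 46.455×5.41 = 79.295 + 251.32 = 330.62 W.
Ideal ⇒ P_in = P_out, so I_p = P_out/V_p = 330.62/220 = 1.50 A.

I_p ≈ 1.50 A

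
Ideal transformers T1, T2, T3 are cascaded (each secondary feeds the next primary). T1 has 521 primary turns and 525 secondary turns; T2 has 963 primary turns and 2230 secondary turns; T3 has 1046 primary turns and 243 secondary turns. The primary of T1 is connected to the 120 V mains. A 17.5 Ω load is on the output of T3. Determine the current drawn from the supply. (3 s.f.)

I_supply ≈ 2.02 A

Secondary of T1: V = 120.00 × 525/521 = 120.92 V.
Secondary of T2: V = 120.92 × 2230/963 = 280.02 V.
Secondary of T3: V = 280.02 × 243/1046 = 65.051 V.
I_load = 65.051/17.5 = 3.7172 A, so P_out = 65.051 × 3.7172 = 241.81 W.
All ideal ⇒ P_in = P_out, so I_supply = 241.81/120 = 2.02 A.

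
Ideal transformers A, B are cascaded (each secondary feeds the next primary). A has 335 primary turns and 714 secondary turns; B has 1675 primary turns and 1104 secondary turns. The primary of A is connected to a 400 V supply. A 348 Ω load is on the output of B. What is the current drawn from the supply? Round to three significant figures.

Secondary of A: V = 400.00 × 714/335 = 852.54 V.
Secondary of B: V = 852.54 × 1104/1675 = 561.91 V.
I_load = 561.91/348 = 1.6147 A, so P_out = 561.91 × 1.6147 = 907.31 W.
All ideal ⇒ P_in = P_out, so I_supply = 907.31/400 = 2.27 A.

I_supply ≈ 2.27 A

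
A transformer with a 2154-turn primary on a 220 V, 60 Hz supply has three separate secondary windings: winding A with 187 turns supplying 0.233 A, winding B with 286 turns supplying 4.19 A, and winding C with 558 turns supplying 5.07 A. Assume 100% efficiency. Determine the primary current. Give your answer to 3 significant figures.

I_p ≈ 1.89 A

V_A = 220 × 187/2154 = 19.099 V; V_B = 220 × 286/2154 = 29.211 V; V_C = 220 × 558/2154 = 56.992 V.
P_out = V_A I_A + V_B I_B + V_C I_C = 19.099×0.233 + 29.211×4.19 + 56.992×5.07 = 4.4501 + 122.39 + 288.95 = 415.79 W.
Ideal ⇒ P_in = P_out, so I_p = P_out/V_p = 415.79/220 = 1.89 A.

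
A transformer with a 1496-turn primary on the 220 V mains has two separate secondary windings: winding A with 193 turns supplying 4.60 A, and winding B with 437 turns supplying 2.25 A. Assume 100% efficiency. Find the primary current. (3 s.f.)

V_A = 220 × 193/1496 = 28.382 V; V_B = 220 × 437/1496 = 64.265 V.
P_out = V_A I_A + V_B I_B = 28.382×4.60 + 64.265×2.25 = 130.56 + 144.60 = 275.15 W.
Ideal ⇒ P_in = P_out, so I_p = P_out/V_p = 275.15/220 = 1.25 A.

I_p ≈ 1.25 A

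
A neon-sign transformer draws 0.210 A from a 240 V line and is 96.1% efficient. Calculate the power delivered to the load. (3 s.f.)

P_out ≈ 48.4 W

P_in = V_p I_p = 240 × 0.210 = 50.400 W.
P_out = η P_in = 0.961 × 50.400 = 48.4 W.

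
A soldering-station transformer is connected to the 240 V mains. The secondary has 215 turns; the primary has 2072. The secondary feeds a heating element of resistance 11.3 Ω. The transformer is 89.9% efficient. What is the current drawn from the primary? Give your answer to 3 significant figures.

V_s = 240 × 215/2072 = 24.903 V.
I_s = V_s/R = 24.903/11.3 = 2.2038 A.
P_out = V_s I_s = 24.903 × 2.2038 = 54.883 W.
P_in = P_out/η = 54.883/0.899 = 61.049 W.
I_p = P_in/V_p = 61.049/240 = 0.254 A.

I_p ≈ 0.254 A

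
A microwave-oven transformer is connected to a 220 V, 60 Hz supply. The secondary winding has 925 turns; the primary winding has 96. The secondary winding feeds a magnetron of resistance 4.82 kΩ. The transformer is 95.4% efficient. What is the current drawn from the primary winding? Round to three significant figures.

V_s = 220 × 925/96 = 2119.8 V.
I_s = V_s/R = 2119.8/4820 = 0.43979 A.
P_out = V_s I_s = 2119.8 × 0.43979 = 932.26 W.
P_in = P_out/η = 932.26/0.954 = 977.22 W.
I_p = P_in/V_p = 977.22/220 = 4.44 A.

I_p ≈ 4.44 A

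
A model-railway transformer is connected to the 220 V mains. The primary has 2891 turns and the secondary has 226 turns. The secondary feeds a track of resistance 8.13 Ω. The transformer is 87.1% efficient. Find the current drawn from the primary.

I_p ≈ 0.190 A

V_s = 220 × 226/2891 = 17.198 V.
I_s = V_s/R = 17.198/8.13 = 2.1154 A.
P_out = V_s I_s = 17.198 × 2.1154 = 36.381 W.
P_in = P_out/η = 36.381/0.871 = 41.769 W.
I_p = P_in/V_p = 41.769/220 = 0.190 A.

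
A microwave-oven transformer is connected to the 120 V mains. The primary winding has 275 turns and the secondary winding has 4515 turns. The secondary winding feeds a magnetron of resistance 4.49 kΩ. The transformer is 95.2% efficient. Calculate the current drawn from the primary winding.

I_p ≈ 7.57 A

V_s = 120 × 4515/275 = 1970.2 V.
I_s = V_s/R = 1970.2/4490 = 0.43879 A.
P_out = V_s I_s = 1970.2 × 0.43879 = 864.50 W.
P_in = P_out/η = 864.50/0.952 = 908.09 W.
I_p = P_in/V_p = 908.09/120 = 7.57 A.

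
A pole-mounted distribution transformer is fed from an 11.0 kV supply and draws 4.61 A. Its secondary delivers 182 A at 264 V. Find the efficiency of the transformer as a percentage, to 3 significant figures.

η ≈ 94.8%

P_in = 11000 × 4.61 = 50710.0 W.
P_out = 264 × 182 = 48048.0 W.
η = P_out/P_in = 48048.0/50710.0 = 0.948.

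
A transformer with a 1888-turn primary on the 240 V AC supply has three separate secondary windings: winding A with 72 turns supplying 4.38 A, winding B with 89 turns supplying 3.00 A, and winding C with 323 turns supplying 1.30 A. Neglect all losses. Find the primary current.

V_A = 240 × 72/1888 = 9.1525 V; V_B = 240 × 89/1888 = 11.314 V; V_C = 240 × 323/1888 = 41.059 V.
P_out = V_A I_A + V_B I_B + V_C I_C = 9.1525×4.38 + 11.314×3.00 + 41.059×1.30 = 40.088 + 33.941 + 53.377 = 127.41 W.
Ideal ⇒ P_in = P_out, so I_p = P_out/V_p = 127.41/240 = 0.531 A.

I_p ≈ 0.531 A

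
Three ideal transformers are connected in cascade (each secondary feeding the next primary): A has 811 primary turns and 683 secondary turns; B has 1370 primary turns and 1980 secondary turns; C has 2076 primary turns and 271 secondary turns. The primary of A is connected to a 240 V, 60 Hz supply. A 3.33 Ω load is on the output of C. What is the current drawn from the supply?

Secondary of A: V = 240.00 × 683/811 = 202.12 V.
Secondary of B: V = 202.12 × 1980/1370 = 292.12 V.
Secondary of C: V = 292.12 × 271/2076 = 38.133 V.
I_load = 38.133/3.33 = 11.451 A, so P_out = 38.133 × 11.451 = 436.67 W.
All ideal ⇒ P_in = P_out, so I_supply = 436.67/240 = 1.82 A.

I_supply ≈ 1.82 A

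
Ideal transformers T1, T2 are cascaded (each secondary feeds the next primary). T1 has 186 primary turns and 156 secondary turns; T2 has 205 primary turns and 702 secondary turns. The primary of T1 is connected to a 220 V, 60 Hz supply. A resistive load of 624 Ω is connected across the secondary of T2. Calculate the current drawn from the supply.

I_supply ≈ 2.91 A

After T1: V = 220.00 × 156/186 = 184.52 V.
After T2: V = 184.52 × 702/205 = 631.86 V.
I_load = 631.86/624 = 1.0126 A, so P_out = 631.86 × 1.0126 = 639.81 W.
All ideal ⇒ P_in = P_out, so I_supply = 639.81/220 = 2.91 A.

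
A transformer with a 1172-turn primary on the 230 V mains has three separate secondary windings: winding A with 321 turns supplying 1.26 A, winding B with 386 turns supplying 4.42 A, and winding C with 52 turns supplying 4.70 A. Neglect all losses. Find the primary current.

I_p ≈ 2.01 A

V_A = 230 × 321/1172 = 62.995 V; V_B = 230 × 386/1172 = 75.751 V; V_C = 230 × 52/1172 = 10.205 V.
P_out = V_A I_A + V_B I_B + V_C I_C = 62.995×1.26 + 75.751×4.42 + 10.205×4.70 = 79.374 + 334.82 + 47.962 = 462.15 W.
Ideal ⇒ P_in = P_out, so I_p = P_out/V_p = 462.15/230 = 2.01 A.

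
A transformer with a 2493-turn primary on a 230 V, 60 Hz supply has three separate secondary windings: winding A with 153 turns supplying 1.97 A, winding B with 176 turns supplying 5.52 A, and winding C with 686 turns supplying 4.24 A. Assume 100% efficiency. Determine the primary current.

V_A = 230 × 153/2493 = 14.116 V; V_B = 230 × 176/2493 = 16.237 V; V_C = 230 × 686/2493 = 63.289 V.
P_out = V_A I_A + V_B I_B + V_C I_C = 14.116×1.97 + 16.237×5.52 + 63.289×4.24 = 27.808 + 89.631 + 268.35 = 385.78 W.
Ideal ⇒ P_in = P_out, so I_p = P_out/V_p = 385.78/230 = 1.68 A.

I_p ≈ 1.68 A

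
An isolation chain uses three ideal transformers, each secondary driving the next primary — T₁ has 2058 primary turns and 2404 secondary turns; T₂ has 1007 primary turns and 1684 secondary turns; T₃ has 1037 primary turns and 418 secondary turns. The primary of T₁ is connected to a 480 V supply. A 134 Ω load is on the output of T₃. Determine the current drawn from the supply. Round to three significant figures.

I_supply ≈ 2.22 A

Secondary of T₁: V = 480.00 × 2404/2058 = 560.70 V.
Secondary of T₂: V = 560.70 × 1684/1007 = 937.65 V.
Secondary of T₃: V = 937.65 × 418/1037 = 377.96 V.
I_load = 377.96/134 = 2.8206 A, so P_out = 377.96 × 2.8206 = 1066.0 W.
All ideal ⇒ P_in = P_out, so I_supply = 1066.0/480 = 2.22 A.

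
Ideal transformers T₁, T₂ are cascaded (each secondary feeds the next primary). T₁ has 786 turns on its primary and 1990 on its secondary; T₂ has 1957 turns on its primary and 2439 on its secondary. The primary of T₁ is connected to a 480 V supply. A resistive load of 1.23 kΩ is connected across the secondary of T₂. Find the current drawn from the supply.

Secondary of T₁: V = 480.00 × 1990/786 = 1215.3 V.
Secondary of T₂: V = 1215.3 × 2439/1957 = 1514.6 V.
I_load = 1514.6/1230 = 1.2314 A, so P_out = 1514.6 × 1.2314 = 1865.0 W.
All ideal ⇒ P_in = P_out, so I_supply = 1865.0/480 = 3.89 A.

I_supply ≈ 3.89 A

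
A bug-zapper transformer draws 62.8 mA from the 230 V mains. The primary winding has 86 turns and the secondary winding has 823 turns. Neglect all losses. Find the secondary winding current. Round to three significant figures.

I_s/I_p = N_p/N_s, so I_s = 0.0628 × 86/823 = 0.00656 A.

I_s ≈ 0.00656 A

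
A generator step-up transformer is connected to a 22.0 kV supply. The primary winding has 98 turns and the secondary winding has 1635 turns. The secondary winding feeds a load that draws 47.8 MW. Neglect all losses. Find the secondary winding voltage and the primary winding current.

V_s ≈ 367000 V, I_p ≈ 2170 A

V_s = V_p × N_s/N_p = 22000 × 1635/98 = 367040 V.
I_s = P/V_s = 4.78×10^7/367040 = 130.23 A.
I_p = I_s × N_s/N_p = 130.23 × 1635/98 = 2170 A.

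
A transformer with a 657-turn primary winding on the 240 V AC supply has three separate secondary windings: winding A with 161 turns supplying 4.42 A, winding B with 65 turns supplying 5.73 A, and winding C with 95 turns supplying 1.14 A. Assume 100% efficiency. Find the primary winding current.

I_p ≈ 1.81 A

V_A = 240 × 161/657 = 58.813 V; V_B = 240 × 65/657 = 23.744 V; V_C = 240 × 95/657 = 34.703 V.
P_out = V_A I_A + V_B I_B + V_C I_C = 58.813×4.42 + 23.744×5.73 + 34.703×1.14 = 259.95 + 136.05 + 39.562 = 435.57 W.
Ideal ⇒ P_in = P_out, so I_p = P_out/V_p = 435.57/240 = 1.81 A.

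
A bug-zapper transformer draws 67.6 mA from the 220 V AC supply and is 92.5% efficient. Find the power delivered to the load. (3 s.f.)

P_out ≈ 13.8 W

P_in = V_p I_p = 220 × 0.0676 = 14.872 W.
P_out = η P_in = 0.925 × 14.872 = 13.8 W.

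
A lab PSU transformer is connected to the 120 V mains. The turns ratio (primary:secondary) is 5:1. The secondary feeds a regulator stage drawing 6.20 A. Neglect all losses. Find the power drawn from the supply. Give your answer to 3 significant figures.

I_p = I_s × N_s/N_p = 6.20 × 1/5 = 1.2400 A.
P = V_p I_p = 120 × 1.2400 = 149 W.

P ≈ 149 W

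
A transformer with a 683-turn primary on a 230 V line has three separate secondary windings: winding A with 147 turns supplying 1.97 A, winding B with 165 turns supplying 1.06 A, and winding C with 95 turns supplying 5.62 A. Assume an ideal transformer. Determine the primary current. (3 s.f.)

I_p ≈ 1.46 A

V_A = 230 × 147/683 = 49.502 V; V_B = 230 × 165/683 = 55.564 V; V_C = 230 × 95/683 = 31.991 V.
P_out = V_A I_A + V_B I_B + V_C I_C = 49.502×1.97 + 55.564×1.06 + 31.991×5.62 = 97.519 + 58.898 + 179.79 = 336.21 W.
Ideal ⇒ P_in = P_out, so I_p = P_out/V_p = 336.21/230 = 1.46 A.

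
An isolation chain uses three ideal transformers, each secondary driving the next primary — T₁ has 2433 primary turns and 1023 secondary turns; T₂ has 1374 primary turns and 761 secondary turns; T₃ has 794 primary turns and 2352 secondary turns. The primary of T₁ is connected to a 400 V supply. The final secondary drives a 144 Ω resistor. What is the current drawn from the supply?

I_supply ≈ 1.32 A

After T₁: V = 400.00 × 1023/2433 = 168.19 V.
After T₂: V = 168.19 × 761/1374 = 93.152 V.
After T₃: V = 93.152 × 2352/794 = 275.94 V.
I_load = 275.94/144 = 1.9162 A, so P_out = 275.94 × 1.9162 = 528.75 W.
All ideal ⇒ P_in = P_out, so I_supply = 528.75/400 = 1.32 A.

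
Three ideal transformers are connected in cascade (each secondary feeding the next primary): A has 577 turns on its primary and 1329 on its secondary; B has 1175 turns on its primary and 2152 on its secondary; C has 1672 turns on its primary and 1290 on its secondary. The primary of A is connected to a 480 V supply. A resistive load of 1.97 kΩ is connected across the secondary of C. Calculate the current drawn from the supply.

I_supply ≈ 2.58 A

After A: V = 480.00 × 1329/577 = 1105.6 V.
After B: V = 1105.6 × 2152/1175 = 2024.9 V.
After C: V = 2024.9 × 1290/1672 = 1562.2 V.
I_load = 1562.2/1970 = 0.79302 A, so P_out = 1562.2 × 0.79302 = 1238.9 W.
All ideal ⇒ P_in = P_out, so I_supply = 1238.9/480 = 2.58 A.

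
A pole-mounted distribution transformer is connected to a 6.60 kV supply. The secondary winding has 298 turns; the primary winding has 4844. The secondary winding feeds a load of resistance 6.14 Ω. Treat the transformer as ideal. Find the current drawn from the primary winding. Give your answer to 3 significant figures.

I_p ≈ 4.07 A

V_s = V_p × N_s/N_p = 6600 × 298/4844 = 406.03 V.
I_s = V_s/R = 406.03/6.14 = 66.128 A.
For an ideal transformer I_p N_p = I_s N_s, so I_p = 66.128 × 298/4844 = 4.07 A.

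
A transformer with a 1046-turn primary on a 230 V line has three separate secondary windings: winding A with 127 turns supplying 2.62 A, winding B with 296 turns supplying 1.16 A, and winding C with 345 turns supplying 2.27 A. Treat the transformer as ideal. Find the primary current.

I_p ≈ 1.40 A

V_A = 230 × 127/1046 = 27.925 V; V_B = 230 × 296/1046 = 65.086 V; V_C = 230 × 345/1046 = 75.860 V.
P_out = V_A I_A + V_B I_B + V_C I_C = 27.925×2.62 + 65.086×1.16 + 75.860×2.27 = 73.165 + 75.500 + 172.20 = 320.87 W.
Ideal ⇒ P_in = P_out, so I_p = P_out/V_p = 320.87/230 = 1.40 A.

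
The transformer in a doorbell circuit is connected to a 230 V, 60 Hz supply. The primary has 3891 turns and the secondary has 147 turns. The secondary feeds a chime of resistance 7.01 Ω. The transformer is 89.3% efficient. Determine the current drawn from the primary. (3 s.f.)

I_p ≈ 0.0524 A

V_s = 230 × 147/3891 = 8.6893 V.
I_s = V_s/R = 8.6893/7.01 = 1.2396 A.
P_out = V_s I_s = 8.6893 × 1.2396 = 10.771 W.
P_in = P_out/η = 10.771/0.893 = 12.061 W.
I_p = P_in/V_p = 12.061/230 = 0.0524 A.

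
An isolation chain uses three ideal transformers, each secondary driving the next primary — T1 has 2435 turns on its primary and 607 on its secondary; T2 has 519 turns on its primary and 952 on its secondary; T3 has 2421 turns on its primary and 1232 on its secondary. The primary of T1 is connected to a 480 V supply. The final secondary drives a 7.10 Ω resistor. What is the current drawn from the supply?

Secondary of T1: V = 480.00 × 607/2435 = 119.66 V.
Secondary of T2: V = 119.66 × 952/519 = 219.48 V.
Secondary of T3: V = 219.48 × 1232/2421 = 111.69 V.
I_load = 111.69/7.10 = 15.731 A, so P_out = 111.69 × 15.731 = 1757.0 W.
All ideal ⇒ P_in = P_out, so I_supply = 1757.0/480 = 3.66 A.

I_supply ≈ 3.66 A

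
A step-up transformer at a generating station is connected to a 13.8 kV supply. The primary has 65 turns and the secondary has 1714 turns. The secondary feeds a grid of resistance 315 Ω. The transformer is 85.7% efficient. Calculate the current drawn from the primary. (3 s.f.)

V_s = 13800 × 1714/65 = 363900 V.
I_s = V_s/R = 363900/315 = 1155.2 A.
P_out = V_s I_s = 363900 × 1155.2 = 4.2038×10^8 W.
P_in = P_out/η = 4.2038×10^8/0.857 = 4.9053×10^8 W.
I_p = P_in/V_p = 4.9053×10^8/13800 = 35500 A.

I_p ≈ 35500 A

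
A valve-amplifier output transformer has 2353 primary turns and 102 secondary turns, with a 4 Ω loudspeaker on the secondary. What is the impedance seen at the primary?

Z_p = (N_p/N_s)² × Z_s = (2353/102)² × 4 = 2130 Ω.

Z_p ≈ 2130 Ω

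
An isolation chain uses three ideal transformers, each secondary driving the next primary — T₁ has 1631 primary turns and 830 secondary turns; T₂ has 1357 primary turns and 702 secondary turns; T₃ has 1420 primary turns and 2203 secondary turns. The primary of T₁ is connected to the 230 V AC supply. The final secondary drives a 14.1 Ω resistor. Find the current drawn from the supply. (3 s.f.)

I_supply ≈ 2.72 A

After T₁: V = 230.00 × 830/1631 = 117.04 V.
After T₂: V = 117.04 × 702/1357 = 60.549 V.
After T₃: V = 60.549 × 2203/1420 = 93.937 V.
I_load = 93.937/14.1 = 6.6622 A, so P_out = 93.937 × 6.6622 = 625.82 W.
All ideal ⇒ P_in = P_out, so I_supply = 625.82/230 = 2.72 A.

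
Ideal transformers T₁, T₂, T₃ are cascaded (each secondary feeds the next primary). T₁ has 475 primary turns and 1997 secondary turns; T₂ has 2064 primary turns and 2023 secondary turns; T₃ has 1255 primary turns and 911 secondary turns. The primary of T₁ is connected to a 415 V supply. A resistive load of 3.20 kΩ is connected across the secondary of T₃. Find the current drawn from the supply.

After T₁: V = 415.00 × 1997/475 = 1744.7 V.
After T₂: V = 1744.7 × 2023/2064 = 1710.1 V.
After T₃: V = 1710.1 × 911/1255 = 1241.3 V.
I_load = 1241.3/3200 = 0.38792 A, so P_out = 1241.3 × 0.38792 = 481.54 W.
All ideal ⇒ P_in = P_out, so I_supply = 481.54/415 = 1.16 A.

I_supply ≈ 1.16 A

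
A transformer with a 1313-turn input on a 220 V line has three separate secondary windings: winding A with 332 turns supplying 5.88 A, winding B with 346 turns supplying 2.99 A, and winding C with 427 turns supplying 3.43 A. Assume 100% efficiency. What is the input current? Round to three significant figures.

V_A = 220 × 332/1313 = 55.628 V; V_B = 220 × 346/1313 = 57.974 V; V_C = 220 × 427/1313 = 71.546 V.
P_out = V_A I_A + V_B I_B + V_C I_C = 55.628×5.88 + 57.974×2.99 + 71.546×3.43 = 327.09 + 173.34 + 245.40 = 745.84 W.
Ideal ⇒ P_in = P_out, so I_in = P_out/V_in = 745.84/220 = 3.39 A.

I_in ≈ 3.39 A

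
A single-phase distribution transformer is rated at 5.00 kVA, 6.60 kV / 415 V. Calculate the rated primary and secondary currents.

I_p = S/V_p = 5000/6600 = 0.758 A.
I_s = S/V_s = 5000/415 = 12.0 A.

I_p ≈ 0.758 A, I_s ≈ 12.0 A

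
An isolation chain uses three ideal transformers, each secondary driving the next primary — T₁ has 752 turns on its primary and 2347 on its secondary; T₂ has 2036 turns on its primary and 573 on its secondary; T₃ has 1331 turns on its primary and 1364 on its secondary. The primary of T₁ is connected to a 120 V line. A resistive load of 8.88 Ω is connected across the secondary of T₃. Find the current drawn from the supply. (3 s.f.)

Secondary of T₁: V = 120.00 × 2347/752 = 374.52 V.
Secondary of T₂: V = 374.52 × 573/2036 = 105.40 V.
Secondary of T₃: V = 105.40 × 1364/1331 = 108.02 V.
I_load = 108.02/8.88 = 12.164 A, so P_out = 108.02 × 12.164 = 1313.9 W.
All ideal ⇒ P_in = P_out, so I_supply = 1313.9/120 = 10.9 A.

I_supply ≈ 10.9 A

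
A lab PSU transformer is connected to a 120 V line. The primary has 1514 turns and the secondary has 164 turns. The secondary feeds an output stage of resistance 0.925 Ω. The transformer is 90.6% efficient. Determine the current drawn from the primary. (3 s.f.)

V_s = 120 × 164/1514 = 12.999 V.
I_s = V_s/R = 12.999/0.925 = 14.053 A.
P_out = V_s I_s = 12.999 × 14.053 = 182.67 W.
P_in = P_out/η = 182.67/0.906 = 201.62 W.
I_p = P_in/V_p = 201.62/120 = 1.68 A.

I_p ≈ 1.68 A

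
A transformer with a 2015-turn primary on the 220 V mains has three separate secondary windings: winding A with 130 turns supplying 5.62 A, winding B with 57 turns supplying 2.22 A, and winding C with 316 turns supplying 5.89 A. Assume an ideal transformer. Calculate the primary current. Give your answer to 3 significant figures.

I_p ≈ 1.35 A

V_A = 220 × 130/2015 = 14.194 V; V_B = 220 × 57/2015 = 6.2233 V; V_C = 220 × 316/2015 = 34.501 V.
P_out = V_A I_A + V_B I_B + V_C I_C = 14.194×5.62 + 6.2233×2.22 + 34.501×5.89 = 79.768 + 13.816 + 203.21 = 296.80 W.
Ideal ⇒ P_in = P_out, so I_p = P_out/V_p = 296.80/220 = 1.35 A.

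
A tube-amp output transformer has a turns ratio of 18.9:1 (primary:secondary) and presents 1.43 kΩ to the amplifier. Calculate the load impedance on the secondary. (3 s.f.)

Z_s ≈ 4.00 Ω

Z_s = Z_p/(N_p/N_s)² = 1430/18.9² = 4.00 Ω.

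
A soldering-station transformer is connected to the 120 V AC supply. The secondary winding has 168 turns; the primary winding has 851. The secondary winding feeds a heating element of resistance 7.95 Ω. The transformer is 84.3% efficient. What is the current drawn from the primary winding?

I_p ≈ 0.698 A

V_s = 120 × 168/851 = 23.690 V.
I_s = V_s/R = 23.690/7.95 = 2.9798 A.
P_out = V_s I_s = 23.690 × 2.9798 = 70.592 W.
P_in = P_out/η = 70.592/0.843 = 83.739 W.
I_p = P_in/V_p = 83.739/120 = 0.698 A.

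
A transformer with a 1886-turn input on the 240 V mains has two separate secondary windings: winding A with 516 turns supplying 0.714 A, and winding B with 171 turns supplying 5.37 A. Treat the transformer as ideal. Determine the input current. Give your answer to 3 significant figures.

I_in ≈ 0.682 A

V_A = 240 × 516/1886 = 65.663 V; V_B = 240 × 171/1886 = 21.760 V.
P_out = V_A I_A + V_B I_B = 65.663×0.714 + 21.760×5.37 = 46.883 + 116.85 = 163.74 W.
Ideal ⇒ P_in = P_out, so I_in = P_out/V_in = 163.74/240 = 0.682 A.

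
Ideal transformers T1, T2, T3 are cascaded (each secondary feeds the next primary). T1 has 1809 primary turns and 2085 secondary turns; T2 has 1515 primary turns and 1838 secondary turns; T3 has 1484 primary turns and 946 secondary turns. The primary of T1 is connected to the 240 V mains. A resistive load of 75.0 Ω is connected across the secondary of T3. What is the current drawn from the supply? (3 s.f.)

I_supply ≈ 2.54 A

Secondary of T1: V = 240.00 × 2085/1809 = 276.62 V.
Secondary of T2: V = 276.62 × 1838/1515 = 335.59 V.
Secondary of T3: V = 335.59 × 946/1484 = 213.93 V.
I_load = 213.93/75.0 = 2.8524 A, so P_out = 213.93 × 2.8524 = 610.21 W.
All ideal ⇒ P_in = P_out, so I_supply = 610.21/240 = 2.54 A.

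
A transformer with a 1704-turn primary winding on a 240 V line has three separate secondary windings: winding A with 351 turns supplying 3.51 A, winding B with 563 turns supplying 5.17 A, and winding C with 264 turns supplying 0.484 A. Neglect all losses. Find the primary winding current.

I_p ≈ 2.51 A

V_A = 240 × 351/1704 = 49.437 V; V_B = 240 × 563/1704 = 79.296 V; V_C = 240 × 264/1704 = 37.183 V.
P_out = V_A I_A + V_B I_B + V_C I_C = 49.437×3.51 + 79.296×5.17 + 37.183×0.484 = 173.52 + 409.96 + 17.997 = 601.48 W.
Ideal ⇒ P_in = P_out, so I_p = P_out/V_p = 601.48/240 = 2.51 A.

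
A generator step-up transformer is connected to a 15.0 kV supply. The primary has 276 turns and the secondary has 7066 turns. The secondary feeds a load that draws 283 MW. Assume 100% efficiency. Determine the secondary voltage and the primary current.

V_s = V_p × N_s/N_p = 15000 × 7066/276 = 384020 V.
I_s = P/V_s = 2.83×10^8/384020 = 736.94 A.
I_p = I_s × N_s/N_p = 736.94 × 7066/276 = 18900 A.

V_s ≈ 384000 V, I_p ≈ 18900 A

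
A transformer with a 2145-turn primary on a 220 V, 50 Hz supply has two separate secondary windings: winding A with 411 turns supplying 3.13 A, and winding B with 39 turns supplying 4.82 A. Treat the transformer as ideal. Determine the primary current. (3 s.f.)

I_p ≈ 0.687 A

V_A = 220 × 411/2145 = 42.154 V; V_B = 220 × 39/2145 = 4.0000 V.
P_out = V_A I_A + V_B I_B = 42.154×3.13 + 4.0000×4.82 = 131.94 + 19.280 = 151.22 W.
Ideal ⇒ P_in = P_out, so I_p = P_out/V_p = 151.22/220 = 0.687 A.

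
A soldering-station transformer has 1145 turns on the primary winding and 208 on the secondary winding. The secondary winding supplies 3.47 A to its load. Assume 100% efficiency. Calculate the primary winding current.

For an ideal transformer I_p/I_s = N_s/N_p, so I_p = 3.47 × 208/1145 = 0.630 A.

I_p ≈ 0.630 A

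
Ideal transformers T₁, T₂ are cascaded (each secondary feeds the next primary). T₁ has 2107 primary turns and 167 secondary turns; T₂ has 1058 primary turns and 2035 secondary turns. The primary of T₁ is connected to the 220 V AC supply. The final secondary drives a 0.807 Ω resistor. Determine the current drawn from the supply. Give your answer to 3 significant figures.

Secondary of T₁: V = 220.00 × 167/2107 = 17.437 V.
Secondary of T₂: V = 17.437 × 2035/1058 = 33.539 V.
I_load = 33.539/0.807 = 41.560 A, so P_out = 33.539 × 41.560 = 1393.9 W.
All ideal ⇒ P_in = P_out, so I_supply = 1393.9/220 = 6.34 A.

I_supply ≈ 6.34 A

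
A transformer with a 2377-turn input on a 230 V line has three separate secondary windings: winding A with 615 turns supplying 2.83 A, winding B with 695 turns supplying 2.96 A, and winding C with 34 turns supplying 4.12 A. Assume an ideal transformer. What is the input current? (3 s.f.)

I_in ≈ 1.66 A

V_A = 230 × 615/2377 = 59.508 V; V_B = 230 × 695/2377 = 67.249 V; V_C = 230 × 34/2377 = 3.2899 V.
P_out = V_A I_A + V_B I_B + V_C I_C = 59.508×2.83 + 67.249×2.96 + 3.2899×4.12 = 168.41 + 199.06 + 13.554 = 381.02 W.
Ideal ⇒ P_in = P_out, so I_in = P_out/V_in = 381.02/230 = 1.66 A.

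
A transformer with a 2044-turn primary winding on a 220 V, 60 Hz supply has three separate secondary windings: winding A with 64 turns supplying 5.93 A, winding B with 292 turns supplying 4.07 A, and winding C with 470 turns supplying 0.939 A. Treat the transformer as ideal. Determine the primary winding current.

V_A = 220 × 64/2044 = 6.8885 V; V_B = 220 × 292/2044 = 31.429 V; V_C = 220 × 470/2044 = 50.587 V.
P_out = V_A I_A + V_B I_B + V_C I_C = 6.8885×5.93 + 31.429×4.07 + 50.587×0.939 = 40.849 + 127.91 + 47.501 = 216.26 W.
Ideal ⇒ P_in = P_out, so I_p = P_out/V_p = 216.26/220 = 0.983 A.

I_p ≈ 0.983 A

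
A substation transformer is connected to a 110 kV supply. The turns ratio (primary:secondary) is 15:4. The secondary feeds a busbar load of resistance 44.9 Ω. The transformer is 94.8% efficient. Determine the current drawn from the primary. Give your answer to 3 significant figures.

I_p ≈ 184 A

V_s = 110000 × 4/15 = 29333 V.
I_s = V_s/R = 29333/44.9 = 653.30 A.
P_out = V_s I_s = 29333 × 653.30 = 1.9164×10^7 W.
P_in = P_out/η = 1.9164×10^7/0.948 = 2.0215×10^7 W.
I_p = P_in/V_p = 2.0215×10^7/110000 = 184 A.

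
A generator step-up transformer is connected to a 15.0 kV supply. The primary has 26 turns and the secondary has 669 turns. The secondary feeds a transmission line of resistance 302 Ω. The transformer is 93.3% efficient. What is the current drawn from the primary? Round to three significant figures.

V_s = 15000 × 669/26 = 385960 V.
I_s = V_s/R = 385960/302 = 1278.0 A.
P_out = V_s I_s = 385960 × 1278.0 = 4.9327×10^8 W.
P_in = P_out/η = 4.9327×10^8/0.933 = 5.2869×10^8 W.
I_p = P_in/V_p = 5.2869×10^8/15000 = 35200 A.

I_p ≈ 35200 A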